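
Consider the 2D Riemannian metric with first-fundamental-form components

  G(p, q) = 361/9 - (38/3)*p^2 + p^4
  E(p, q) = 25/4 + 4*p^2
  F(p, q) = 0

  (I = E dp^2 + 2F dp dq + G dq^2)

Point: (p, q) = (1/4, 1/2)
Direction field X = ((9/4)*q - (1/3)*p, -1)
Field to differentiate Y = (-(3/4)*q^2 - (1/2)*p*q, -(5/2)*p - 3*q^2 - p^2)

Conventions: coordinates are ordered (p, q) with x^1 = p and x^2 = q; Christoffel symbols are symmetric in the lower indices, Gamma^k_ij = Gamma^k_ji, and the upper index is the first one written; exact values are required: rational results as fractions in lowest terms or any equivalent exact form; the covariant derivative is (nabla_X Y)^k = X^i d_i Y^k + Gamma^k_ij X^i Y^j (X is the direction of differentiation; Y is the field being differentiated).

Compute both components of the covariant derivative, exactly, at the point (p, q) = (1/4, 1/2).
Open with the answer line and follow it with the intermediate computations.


Answer: (nabla_X Y)^p = 12659/9984, (nabla_X Y)^q = -123/4816

E = 13/2, F = 0, G = 90601/2304 at the point
E_p = 2, E_q = 0, F_p = 0, F_q = 0, G_p = -301/48, G_q = 0
EG - F^2 = 1177813/4608;  g^inv = (4608/1177813) * [[90601/2304, 0], [0, 13/2]]
first-kind symbols [ij,l] = (1/2)(d_i g_jl + d_j g_il - d_l g_ij): [pp,p] = E_p/2 = 1, [pp,q] = F_p - E_q/2 = 0, [pq,p] = E_q/2 = 0, [pq,q] = G_p/2 = -301/96, [qq,p] = F_q - G_p/2 = 301/96, [qq,q] = G_q/2 = 0
Gamma^p_ij = (G*[ij,p] - F*[ij,q])/(EG - F^2), Gamma^q_ij = (E*[ij,q] - F*[ij,p])/(EG - F^2)
Gamma_ppp = 2/13, Gamma_ppq = 0, Gamma_pqq = 301/624, Gamma_qpp = 0, Gamma_qpq = -24/301, Gamma_qqq = 0
X = (25/24, -1), Y = (-1/4, -23/16) at the point


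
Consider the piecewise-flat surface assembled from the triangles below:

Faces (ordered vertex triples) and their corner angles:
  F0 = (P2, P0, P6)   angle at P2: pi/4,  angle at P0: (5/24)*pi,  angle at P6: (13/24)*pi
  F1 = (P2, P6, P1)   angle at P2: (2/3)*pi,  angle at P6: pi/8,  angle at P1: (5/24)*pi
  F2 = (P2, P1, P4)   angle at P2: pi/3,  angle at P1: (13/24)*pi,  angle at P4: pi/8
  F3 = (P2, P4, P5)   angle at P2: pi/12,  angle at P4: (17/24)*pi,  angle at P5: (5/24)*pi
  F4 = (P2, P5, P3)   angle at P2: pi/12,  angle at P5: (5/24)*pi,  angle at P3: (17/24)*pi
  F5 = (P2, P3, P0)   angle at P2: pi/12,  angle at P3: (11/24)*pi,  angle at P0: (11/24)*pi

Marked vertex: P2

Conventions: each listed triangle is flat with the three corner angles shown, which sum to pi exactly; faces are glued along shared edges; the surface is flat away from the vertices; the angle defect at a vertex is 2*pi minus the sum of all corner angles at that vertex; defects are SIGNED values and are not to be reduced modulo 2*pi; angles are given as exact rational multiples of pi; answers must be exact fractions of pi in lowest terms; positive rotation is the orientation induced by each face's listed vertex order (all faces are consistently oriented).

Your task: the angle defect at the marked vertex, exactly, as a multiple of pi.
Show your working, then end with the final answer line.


Sum of corner angles at P2: (3/2)*pi
defect = 2*pi - (3/2)*pi

Answer: defect(P2) = pi/2


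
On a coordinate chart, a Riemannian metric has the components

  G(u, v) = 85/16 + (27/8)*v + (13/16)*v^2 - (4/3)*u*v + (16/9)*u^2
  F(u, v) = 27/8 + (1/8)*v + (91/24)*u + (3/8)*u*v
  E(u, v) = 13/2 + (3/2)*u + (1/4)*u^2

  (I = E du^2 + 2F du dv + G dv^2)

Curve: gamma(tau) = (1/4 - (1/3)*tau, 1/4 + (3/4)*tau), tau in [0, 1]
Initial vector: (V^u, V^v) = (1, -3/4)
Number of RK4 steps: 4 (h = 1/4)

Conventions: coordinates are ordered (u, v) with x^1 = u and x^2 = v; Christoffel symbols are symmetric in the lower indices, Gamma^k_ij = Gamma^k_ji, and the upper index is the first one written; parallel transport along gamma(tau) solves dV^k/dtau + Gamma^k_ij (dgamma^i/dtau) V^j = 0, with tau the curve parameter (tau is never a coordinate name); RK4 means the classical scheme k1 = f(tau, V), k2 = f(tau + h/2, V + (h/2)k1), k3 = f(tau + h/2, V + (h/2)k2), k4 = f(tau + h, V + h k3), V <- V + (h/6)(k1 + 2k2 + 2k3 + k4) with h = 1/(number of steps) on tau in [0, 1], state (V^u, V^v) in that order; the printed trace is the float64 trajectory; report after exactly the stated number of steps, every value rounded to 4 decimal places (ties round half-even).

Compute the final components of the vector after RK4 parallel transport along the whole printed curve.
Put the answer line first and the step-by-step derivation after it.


Answer: V^u = 0.8373, V^v = -0.3682

gamma'(tau) = (-1/3, 3/4); f(tau, V)^k = -Gamma^k_ij(gamma(tau)) gamma'^i(tau) V^j; h = 1/4; intermediate values shown to 6 dp
curve data and Christoffel symbols at the stage parameters:
  tau = 0.000000: gamma = (0.250000, 0.250000), gamma' = (-0.333333, 0.750000); Gamma_uuu = -0.501844, Gamma_uuv = -0.051096, Gamma_uvv = -0.332580, Gamma_vuu = 0.975537, Gamma_vuv = 0.080428, Gamma_vvv = 0.510017
  tau = 0.125000: gamma = (0.208333, 0.343750), gamma' = (-0.333333, 0.750000); Gamma_uuu = -0.424060, Gamma_uuv = -0.022344, Gamma_uvv = -0.274087, Gamma_vuu = 0.872682, Gamma_vuv = 0.036002, Gamma_vvv = 0.456251
  tau = 0.250000: gamma = (0.166667, 0.437500), gamma' = (-0.333333, 0.750000); Gamma_uuu = -0.358586, Gamma_uuv = -0.000634, Gamma_uvv = -0.222150, Gamma_vuu = 0.786165, Gamma_vuv = 0.001047, Gamma_vvv = 0.411821
  tau = 0.375000: gamma = (0.125000, 0.531250), gamma' = (-0.333333, 0.750000); Gamma_uuu = -0.302957, Gamma_uuv = 0.015684, Gamma_uvv = -0.175326, Gamma_vuu = 0.712759, Gamma_vuv = -0.026635, Gamma_vvv = 0.374846
  tau = 0.500000: gamma = (0.083333, 0.625000), gamma' = (-0.333333, 0.750000); Gamma_uuu = -0.255281, Gamma_uuv = 0.027831, Gamma_uvv = -0.132506, Gamma_vuu = 0.649974, Gamma_vuv = -0.048679, Gamma_vvv = 0.343884
  tau = 0.625000: gamma = (0.041667, 0.718750), gamma' = (-0.333333, 0.750000); Gamma_uuu = -0.214085, Gamma_uuv = 0.036719, Gamma_uvv = -0.092833, Gamma_vuu = 0.595874, Gamma_vuv = -0.066312, Gamma_vvv = 0.317819
  tau = 0.750000: gamma = (0.000000, 0.812500), gamma' = (-0.333333, 0.750000); Gamma_uuu = -0.178216, Gamma_uuv = 0.043038, Gamma_uvv = -0.055636, Gamma_vuu = 0.548935, Gamma_vuv = -0.080466, Gamma_vvv = 0.295782
  tau = 0.875000: gamma = (-0.041667, 0.906250), gamma' = (-0.333333, 0.750000); Gamma_uuu = -0.146763, Gamma_uuv = 0.047315, Gamma_uvv = -0.020384, Gamma_vuu = 0.507950, Gamma_vuv = -0.091856, Gamma_vvv = 0.277084
  tau = 1.000000: gamma = (-0.083333, 1.000000), gamma' = (-0.333333, 0.750000); Gamma_uuu = -0.118995, Gamma_uuv = 0.049954, Gamma_uvv = 0.013348, Gamma_vuu = 0.471954, Gamma_vuv = -0.101035, Gamma_vvv = 0.261182
step 0: V^u = 1.0000, V^v = -0.7500
step 1: k1 = (-0.303261, 0.531635), k2 = (-0.255295, 0.479587), k3 = (-0.257331, 0.483318), k4 = (-0.216089, 0.438572); V <- V + (h/6)(k1 + 2k2 + 2k3 + k4): V^u = 0.9356, V^v = -0.6293
step 2: k1 = (-0.216113, 0.438615), k2 = (-0.180995, 0.400643), k3 = (-0.182138, 0.403150), k4 = (-0.151751, 0.370241); V <- V + (h/6)(k1 + 2k2 + 2k3 + k4): V^u = 0.8901, V^v = -0.5286
step 3: k1 = (-0.151757, 0.370255), k2 = (-0.125639, 0.341982), k3 = (-0.126251, 0.343713), k4 = (-0.103534, 0.318980); V <- V + (h/6)(k1 + 2k2 + 2k3 + k4): V^u = 0.8584, V^v = -0.4428
step 4: k1 = (-0.103532, 0.318982), k2 = (-0.083879, 0.297470), k3 = (-0.084170, 0.298696), k4 = (-0.067032, 0.279695); V <- V + (h/6)(k1 + 2k2 + 2k3 + k4): V^u = 0.8373, V^v = -0.3682


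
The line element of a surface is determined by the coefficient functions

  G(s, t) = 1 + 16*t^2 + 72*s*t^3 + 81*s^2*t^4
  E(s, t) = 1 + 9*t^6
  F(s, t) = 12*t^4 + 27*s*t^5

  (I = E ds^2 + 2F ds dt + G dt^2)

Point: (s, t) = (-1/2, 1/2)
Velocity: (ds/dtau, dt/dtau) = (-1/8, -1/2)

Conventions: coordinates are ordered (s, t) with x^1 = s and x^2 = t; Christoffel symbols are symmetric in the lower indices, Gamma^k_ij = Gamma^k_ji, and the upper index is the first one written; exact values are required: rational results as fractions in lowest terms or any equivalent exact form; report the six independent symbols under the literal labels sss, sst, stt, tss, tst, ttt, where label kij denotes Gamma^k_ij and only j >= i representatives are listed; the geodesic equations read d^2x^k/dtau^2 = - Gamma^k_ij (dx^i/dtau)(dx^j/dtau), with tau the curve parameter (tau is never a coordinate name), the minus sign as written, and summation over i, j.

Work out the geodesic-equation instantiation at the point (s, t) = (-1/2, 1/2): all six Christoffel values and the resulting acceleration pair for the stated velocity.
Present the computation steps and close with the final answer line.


E = 73/64, F = 21/64, G = 113/64 at the point
E_s = 0, E_t = 27/16, F_s = 27/32, F_t = 57/32, G_s = 63/16, G_t = -7/8
EG - F^2 = 61/32;  g^inv = (32/61) * [[113/64, -21/64], [-21/64, 73/64]]
first-kind symbols [ij,l] = (1/2)(d_i g_jl + d_j g_il - d_l g_ij): [ss,s] = E_s/2 = 0, [ss,t] = F_s - E_t/2 = 0, [st,s] = E_t/2 = 27/32, [st,t] = G_s/2 = 63/32, [tt,s] = F_t - G_s/2 = -3/16, [tt,t] = G_t/2 = -7/16
Gamma^s_ij = (G*[ij,s] - F*[ij,t])/(EG - F^2), Gamma^t_ij = (E*[ij,t] - F*[ij,s])/(EG - F^2)
Gamma_sss = 0, Gamma_sst = 27/61, Gamma_stt = -6/61, Gamma_tss = 0, Gamma_tst = 63/61, Gamma_ttt = -14/61
d^2s/dtau^2 = -(Gamma_sss*(-1/8)^2 + 2*Gamma_sst*(-1/8)*(-1/2) + Gamma_stt*(-1/2)^2) = -15/488
d^2t/dtau^2 = -(Gamma_tss*(-1/8)^2 + 2*Gamma_tst*(-1/8)*(-1/2) + Gamma_ttt*(-1/2)^2) = -35/488

Answer: Gamma_sss = 0, Gamma_sst = 27/61, Gamma_stt = -6/61, Gamma_tss = 0, Gamma_tst = 63/61, Gamma_ttt = -14/61; accelerations (d^2s/dtau^2, d^2t/dtau^2) = (-15/488, -35/488)


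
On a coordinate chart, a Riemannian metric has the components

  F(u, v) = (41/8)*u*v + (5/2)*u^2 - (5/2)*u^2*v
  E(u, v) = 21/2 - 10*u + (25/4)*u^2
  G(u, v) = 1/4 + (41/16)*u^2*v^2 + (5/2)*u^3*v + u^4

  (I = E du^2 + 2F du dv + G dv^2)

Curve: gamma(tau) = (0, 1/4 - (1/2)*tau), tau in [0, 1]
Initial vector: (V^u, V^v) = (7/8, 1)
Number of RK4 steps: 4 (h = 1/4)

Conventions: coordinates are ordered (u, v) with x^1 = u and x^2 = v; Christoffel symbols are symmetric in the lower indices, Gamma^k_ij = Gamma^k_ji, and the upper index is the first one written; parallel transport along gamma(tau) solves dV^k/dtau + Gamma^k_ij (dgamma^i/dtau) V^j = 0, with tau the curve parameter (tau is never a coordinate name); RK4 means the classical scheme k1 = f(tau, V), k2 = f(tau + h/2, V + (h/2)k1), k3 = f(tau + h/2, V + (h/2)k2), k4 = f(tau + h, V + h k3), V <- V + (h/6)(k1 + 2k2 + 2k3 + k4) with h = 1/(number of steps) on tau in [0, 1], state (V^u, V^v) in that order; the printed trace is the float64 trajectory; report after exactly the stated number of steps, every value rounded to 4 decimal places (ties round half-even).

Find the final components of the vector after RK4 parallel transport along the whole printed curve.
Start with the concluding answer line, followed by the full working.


Answer: V^u = 0.8750, V^v = 1.0000

gamma'(tau) = (0, -1/2); f(tau, V)^k = -Gamma^k_ij(gamma(tau)) gamma'^i(tau) V^j; h = 1/4; intermediate values shown to 6 dp
curve data and Christoffel symbols at the stage parameters:
  tau = 0.000000: gamma = (0.000000, 0.250000), gamma' = (0.000000, -0.500000); Gamma_uuu = -0.476190, Gamma_uuv = 0.000000, Gamma_uvv = 0.000000, Gamma_vuu = 5.125000, Gamma_vuv = 0.000000, Gamma_vvv = 0.000000
  tau = 0.125000: gamma = (0.000000, 0.187500), gamma' = (0.000000, -0.500000); Gamma_uuu = -0.476190, Gamma_uuv = 0.000000, Gamma_uvv = 0.000000, Gamma_vuu = 3.843750, Gamma_vuv = 0.000000, Gamma_vvv = 0.000000
  tau = 0.250000: gamma = (0.000000, 0.125000), gamma' = (0.000000, -0.500000); Gamma_uuu = -0.476190, Gamma_uuv = 0.000000, Gamma_uvv = 0.000000, Gamma_vuu = 2.562500, Gamma_vuv = 0.000000, Gamma_vvv = 0.000000
  tau = 0.375000: gamma = (0.000000, 0.062500), gamma' = (0.000000, -0.500000); Gamma_uuu = -0.476190, Gamma_uuv = 0.000000, Gamma_uvv = 0.000000, Gamma_vuu = 1.281250, Gamma_vuv = 0.000000, Gamma_vvv = 0.000000
  tau = 0.500000: gamma = (0.000000, 0.000000), gamma' = (0.000000, -0.500000); Gamma_uuu = -0.476190, Gamma_uuv = 0.000000, Gamma_uvv = 0.000000, Gamma_vuu = 0.000000, Gamma_vuv = 0.000000, Gamma_vvv = 0.000000
  tau = 0.625000: gamma = (0.000000, -0.062500), gamma' = (0.000000, -0.500000); Gamma_uuu = -0.476190, Gamma_uuv = 0.000000, Gamma_uvv = 0.000000, Gamma_vuu = -1.281250, Gamma_vuv = 0.000000, Gamma_vvv = 0.000000
  tau = 0.750000: gamma = (0.000000, -0.125000), gamma' = (0.000000, -0.500000); Gamma_uuu = -0.476190, Gamma_uuv = 0.000000, Gamma_uvv = 0.000000, Gamma_vuu = -2.562500, Gamma_vuv = 0.000000, Gamma_vvv = 0.000000
  tau = 0.875000: gamma = (0.000000, -0.187500), gamma' = (0.000000, -0.500000); Gamma_uuu = -0.476190, Gamma_uuv = 0.000000, Gamma_uvv = 0.000000, Gamma_vuu = -3.843750, Gamma_vuv = 0.000000, Gamma_vvv = 0.000000
  tau = 1.000000: gamma = (0.000000, -0.250000), gamma' = (0.000000, -0.500000); Gamma_uuu = -0.476190, Gamma_uuv = 0.000000, Gamma_uvv = 0.000000, Gamma_vuu = -5.125000, Gamma_vuv = 0.000000, Gamma_vvv = 0.000000
step 0: V^u = 0.8750, V^v = 1.0000
step 1: k1 = (0.000000, 0.000000), k2 = (0.000000, 0.000000), k3 = (0.000000, 0.000000), k4 = (0.000000, 0.000000); V <- V + (h/6)(k1 + 2k2 + 2k3 + k4): V^u = 0.8750, V^v = 1.0000
step 2: k1 = (0.000000, 0.000000), k2 = (0.000000, 0.000000), k3 = (0.000000, 0.000000), k4 = (0.000000, 0.000000); V <- V + (h/6)(k1 + 2k2 + 2k3 + k4): V^u = 0.8750, V^v = 1.0000
step 3: k1 = (0.000000, 0.000000), k2 = (0.000000, 0.000000), k3 = (0.000000, 0.000000), k4 = (0.000000, 0.000000); V <- V + (h/6)(k1 + 2k2 + 2k3 + k4): V^u = 0.8750, V^v = 1.0000
step 4: k1 = (0.000000, 0.000000), k2 = (0.000000, 0.000000), k3 = (0.000000, 0.000000), k4 = (0.000000, 0.000000); V <- V + (h/6)(k1 + 2k2 + 2k3 + k4): V^u = 0.8750, V^v = 1.0000


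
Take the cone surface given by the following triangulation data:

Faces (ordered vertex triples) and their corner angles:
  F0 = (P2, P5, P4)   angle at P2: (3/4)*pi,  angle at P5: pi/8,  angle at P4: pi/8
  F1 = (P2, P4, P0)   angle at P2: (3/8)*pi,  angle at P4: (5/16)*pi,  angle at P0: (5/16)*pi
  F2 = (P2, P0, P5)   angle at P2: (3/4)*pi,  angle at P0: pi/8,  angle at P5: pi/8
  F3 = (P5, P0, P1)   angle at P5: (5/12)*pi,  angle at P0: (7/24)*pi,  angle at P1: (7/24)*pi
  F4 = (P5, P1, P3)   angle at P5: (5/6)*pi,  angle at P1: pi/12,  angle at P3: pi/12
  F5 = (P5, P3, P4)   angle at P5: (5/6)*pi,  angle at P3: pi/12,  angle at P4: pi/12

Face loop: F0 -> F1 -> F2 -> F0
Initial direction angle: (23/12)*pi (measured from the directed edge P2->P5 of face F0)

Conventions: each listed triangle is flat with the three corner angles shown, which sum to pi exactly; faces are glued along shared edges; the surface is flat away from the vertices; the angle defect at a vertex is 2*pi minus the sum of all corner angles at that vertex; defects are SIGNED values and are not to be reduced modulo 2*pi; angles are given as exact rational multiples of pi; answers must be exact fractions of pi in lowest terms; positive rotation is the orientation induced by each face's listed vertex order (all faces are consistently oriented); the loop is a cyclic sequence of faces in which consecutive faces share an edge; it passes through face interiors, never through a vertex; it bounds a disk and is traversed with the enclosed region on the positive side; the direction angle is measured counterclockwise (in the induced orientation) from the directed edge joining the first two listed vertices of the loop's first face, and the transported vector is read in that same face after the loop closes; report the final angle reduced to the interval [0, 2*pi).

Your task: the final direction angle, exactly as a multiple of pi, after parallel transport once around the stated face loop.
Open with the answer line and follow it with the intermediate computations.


Answer: final direction angle = pi/24

enclosed vertex P2: corner angles sum to (15/8)*pi, defect = 2*pi - (15/8)*pi = pi/8
the rotation equals the total enclosed defect, so the final angle is initial + defects (mod 2*pi)
final angle = (23/12)*pi + pi/8 = pi/24 (mod 2*pi)


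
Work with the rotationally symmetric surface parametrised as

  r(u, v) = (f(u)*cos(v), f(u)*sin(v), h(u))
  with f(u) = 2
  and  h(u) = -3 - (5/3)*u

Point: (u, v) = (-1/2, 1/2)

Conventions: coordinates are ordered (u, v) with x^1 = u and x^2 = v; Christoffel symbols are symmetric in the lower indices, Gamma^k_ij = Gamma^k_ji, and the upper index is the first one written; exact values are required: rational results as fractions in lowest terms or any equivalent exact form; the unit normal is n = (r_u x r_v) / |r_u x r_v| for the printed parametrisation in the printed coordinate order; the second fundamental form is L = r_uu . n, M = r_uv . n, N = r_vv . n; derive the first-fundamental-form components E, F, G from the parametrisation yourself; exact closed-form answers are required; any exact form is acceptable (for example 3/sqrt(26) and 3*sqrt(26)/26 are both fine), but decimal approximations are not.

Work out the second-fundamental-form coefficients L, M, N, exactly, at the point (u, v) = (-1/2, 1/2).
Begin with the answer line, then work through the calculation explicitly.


Answer: L = 0, M = 0, N = -2

f = 2, f' = 0, f'' = 0, h' = -5/3, h'' = 0
E = 25/9, F = 0, G = 4; answer radicand W^2 = 25/9
unnormalised second-form numerators: l = 0, m = 0, n = -10/3; L = l/sqrt(25/9), and similarly M = m/sqrt(W^2), N = n/sqrt(W^2)


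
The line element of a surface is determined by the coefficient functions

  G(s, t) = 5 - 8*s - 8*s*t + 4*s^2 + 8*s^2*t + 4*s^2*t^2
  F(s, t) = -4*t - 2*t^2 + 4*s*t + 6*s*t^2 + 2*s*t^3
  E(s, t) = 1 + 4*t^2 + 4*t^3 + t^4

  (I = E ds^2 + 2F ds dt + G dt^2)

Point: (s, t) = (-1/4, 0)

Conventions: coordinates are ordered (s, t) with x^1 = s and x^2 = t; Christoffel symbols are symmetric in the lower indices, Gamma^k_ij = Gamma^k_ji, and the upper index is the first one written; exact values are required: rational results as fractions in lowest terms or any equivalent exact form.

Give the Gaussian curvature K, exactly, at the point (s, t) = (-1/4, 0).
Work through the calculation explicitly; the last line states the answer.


E = 1, F = 0, G = 29/4, EG - F^2 = 29/4 at the point
E_s = 0, E_t = 0, F_s = 0, F_t = -5, G_s = -10, G_t = 5/2
E_tt = 8, F_st = 4, G_ss = 8
Apply the Brioschi formula K = (det M1 - det M2)/(EG - F^2)^2 over the derivative matrices of E, F, G.
M1 = [[-E_tt/2 + F_st - G_ss/2, E_s/2, F_s - E_t/2], [F_t - G_s/2, E, F], [G_t/2, F, G]] = [[-4, 0, 0], [0, 1, 0], [5/4, 0, 29/4]]; det M1 = -29
M2 = [[0, E_t/2, G_s/2], [E_t/2, E, F], [G_s/2, F, G]] = [[0, 0, -5], [0, 1, 0], [-5, 0, 29/4]]; det M2 = -25
det M1 - det M2 = -4; K = -4 / (29/4)^2 = -64/841

Answer: K = -64/841


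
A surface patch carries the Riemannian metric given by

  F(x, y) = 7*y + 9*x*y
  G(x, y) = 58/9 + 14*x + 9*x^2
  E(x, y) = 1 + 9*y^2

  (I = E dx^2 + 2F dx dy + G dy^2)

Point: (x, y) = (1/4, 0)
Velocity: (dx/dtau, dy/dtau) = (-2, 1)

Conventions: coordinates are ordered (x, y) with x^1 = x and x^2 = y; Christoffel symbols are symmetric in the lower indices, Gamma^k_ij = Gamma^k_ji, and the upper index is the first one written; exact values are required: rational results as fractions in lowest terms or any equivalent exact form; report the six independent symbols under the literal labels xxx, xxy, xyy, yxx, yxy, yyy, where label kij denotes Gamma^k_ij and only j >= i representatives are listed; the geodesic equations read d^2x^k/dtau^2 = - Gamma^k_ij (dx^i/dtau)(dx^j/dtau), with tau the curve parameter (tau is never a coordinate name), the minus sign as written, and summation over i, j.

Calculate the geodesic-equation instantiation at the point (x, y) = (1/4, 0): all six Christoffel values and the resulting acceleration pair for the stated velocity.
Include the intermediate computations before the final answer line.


E = 1, F = 0, G = 1513/144 at the point
E_x = 0, E_y = 0, F_x = 0, F_y = 37/4, G_x = 37/2, G_y = 0
EG - F^2 = 1513/144;  g^inv = (144/1513) * [[1513/144, 0], [0, 1]]
first-kind symbols [ij,l] = (1/2)(d_i g_jl + d_j g_il - d_l g_ij): [xx,x] = E_x/2 = 0, [xx,y] = F_x - E_y/2 = 0, [xy,x] = E_y/2 = 0, [xy,y] = G_x/2 = 37/4, [yy,x] = F_y - G_x/2 = 0, [yy,y] = G_y/2 = 0
Gamma^x_ij = (G*[ij,x] - F*[ij,y])/(EG - F^2), Gamma^y_ij = (E*[ij,y] - F*[ij,x])/(EG - F^2)
Gamma_xxx = 0, Gamma_xxy = 0, Gamma_xyy = 0, Gamma_yxx = 0, Gamma_yxy = 1332/1513, Gamma_yyy = 0
d^2x/dtau^2 = -(Gamma_xxx*(-2)^2 + 2*Gamma_xxy*(-2)*(1) + Gamma_xyy*(1)^2) = 0
d^2y/dtau^2 = -(Gamma_yxx*(-2)^2 + 2*Gamma_yxy*(-2)*(1) + Gamma_yyy*(1)^2) = 5328/1513

Answer: Gamma_xxx = 0, Gamma_xxy = 0, Gamma_xyy = 0, Gamma_yxx = 0, Gamma_yxy = 1332/1513, Gamma_yyy = 0; accelerations (d^2x/dtau^2, d^2y/dtau^2) = (0, 5328/1513)


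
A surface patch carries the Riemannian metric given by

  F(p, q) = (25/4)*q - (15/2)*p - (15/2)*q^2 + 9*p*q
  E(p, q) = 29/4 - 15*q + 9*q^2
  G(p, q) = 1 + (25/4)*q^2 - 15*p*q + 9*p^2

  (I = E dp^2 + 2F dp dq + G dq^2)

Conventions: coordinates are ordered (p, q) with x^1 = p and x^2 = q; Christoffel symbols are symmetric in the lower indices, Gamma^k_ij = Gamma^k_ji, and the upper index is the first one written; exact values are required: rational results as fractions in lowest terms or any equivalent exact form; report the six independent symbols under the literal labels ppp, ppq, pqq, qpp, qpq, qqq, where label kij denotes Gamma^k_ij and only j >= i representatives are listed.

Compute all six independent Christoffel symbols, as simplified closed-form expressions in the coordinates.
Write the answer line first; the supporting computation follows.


Answer: Gamma_ppp = 0, Gamma_ppq = (36*q - 30)/(36*p^2 - 60*p*q + 61*q^2 - 60*q + 29), Gamma_pqq = (25 - 30*q)/(36*p^2 - 60*p*q + 61*q^2 - 60*q + 29), Gamma_qpp = 0, Gamma_qpq = (36*p - 30*q)/(36*p^2 - 60*p*q + 61*q^2 - 60*q + 29), Gamma_qqq = (-30*p + 25*q)/(36*p^2 - 60*p*q + 61*q^2 - 60*q + 29)

E = 29/4 - 15*q + 9*q^2; F = (25/4)*q - (15/2)*p - (15/2)*q^2 + 9*p*q; G = 1 + (25/4)*q^2 - 15*p*q + 9*p^2
Gamma^k_ij = (1/2) g^{kl} (d_i g_jl + d_j g_il - d_l g_ij), with g^inv = (1/(EG-F^2)) [[G, -F], [-F, E]]
first partials: E_p = 0, E_q = -15 + 18*q, F_p = -15/2 + 9*q, F_q = 25/4 - 15*q + 9*p, G_p = -15*q + 18*p, G_q = (25/2)*q - 15*p
D = EG - F^2 = 29/4 - 15*q + (61/4)*q^2 - 15*p*q + 9*p^2
expanded: Gamma^p_pp = (G E_p - 2F F_p + F E_q)/(2D), Gamma^p_pq = (G E_q - F G_p)/(2D), Gamma^p_qq = (2G F_q - G G_p - F G_q)/(2D), Gamma^q_pp = (2E F_p - E E_q - F E_p)/(2D), Gamma^q_pq = (E G_p - F E_q)/(2D), Gamma^q_qq = (E G_q - 2F F_q + F G_p)/(2D); substitute and cancel common factors


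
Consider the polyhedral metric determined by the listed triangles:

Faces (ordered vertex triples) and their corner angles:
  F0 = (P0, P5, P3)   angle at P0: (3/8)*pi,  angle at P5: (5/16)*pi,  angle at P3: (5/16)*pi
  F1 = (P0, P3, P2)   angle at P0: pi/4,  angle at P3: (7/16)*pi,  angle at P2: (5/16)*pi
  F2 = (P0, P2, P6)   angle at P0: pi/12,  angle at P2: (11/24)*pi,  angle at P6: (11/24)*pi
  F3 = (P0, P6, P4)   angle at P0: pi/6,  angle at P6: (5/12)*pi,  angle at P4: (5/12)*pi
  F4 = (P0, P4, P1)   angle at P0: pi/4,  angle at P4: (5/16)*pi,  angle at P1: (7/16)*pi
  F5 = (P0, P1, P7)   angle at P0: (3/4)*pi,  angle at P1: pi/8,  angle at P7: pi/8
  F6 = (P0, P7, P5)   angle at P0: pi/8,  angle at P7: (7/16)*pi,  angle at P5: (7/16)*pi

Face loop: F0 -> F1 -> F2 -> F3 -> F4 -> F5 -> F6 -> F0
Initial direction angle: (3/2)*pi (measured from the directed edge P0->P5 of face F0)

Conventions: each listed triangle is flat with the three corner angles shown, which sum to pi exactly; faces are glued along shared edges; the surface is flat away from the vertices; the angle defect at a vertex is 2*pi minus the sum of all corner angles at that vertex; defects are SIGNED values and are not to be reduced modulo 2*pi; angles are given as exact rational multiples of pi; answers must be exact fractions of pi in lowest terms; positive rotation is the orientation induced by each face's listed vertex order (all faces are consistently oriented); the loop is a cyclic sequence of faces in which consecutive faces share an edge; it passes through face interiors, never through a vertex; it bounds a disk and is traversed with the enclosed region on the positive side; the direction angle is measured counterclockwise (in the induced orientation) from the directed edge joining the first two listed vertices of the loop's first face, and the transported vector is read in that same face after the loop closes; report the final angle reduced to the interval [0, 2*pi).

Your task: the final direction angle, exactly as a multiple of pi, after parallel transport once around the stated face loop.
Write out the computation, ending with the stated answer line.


enclosed vertex P0: corner angles sum to 2*pi, defect = 2*pi - 2*pi = 0
holonomy = initial angle + sum of enclosed defects (mod 2*pi), positive in the induced orientation
final angle = (3/2)*pi + 0 = (3/2)*pi (mod 2*pi)

Answer: final direction angle = (3/2)*pi


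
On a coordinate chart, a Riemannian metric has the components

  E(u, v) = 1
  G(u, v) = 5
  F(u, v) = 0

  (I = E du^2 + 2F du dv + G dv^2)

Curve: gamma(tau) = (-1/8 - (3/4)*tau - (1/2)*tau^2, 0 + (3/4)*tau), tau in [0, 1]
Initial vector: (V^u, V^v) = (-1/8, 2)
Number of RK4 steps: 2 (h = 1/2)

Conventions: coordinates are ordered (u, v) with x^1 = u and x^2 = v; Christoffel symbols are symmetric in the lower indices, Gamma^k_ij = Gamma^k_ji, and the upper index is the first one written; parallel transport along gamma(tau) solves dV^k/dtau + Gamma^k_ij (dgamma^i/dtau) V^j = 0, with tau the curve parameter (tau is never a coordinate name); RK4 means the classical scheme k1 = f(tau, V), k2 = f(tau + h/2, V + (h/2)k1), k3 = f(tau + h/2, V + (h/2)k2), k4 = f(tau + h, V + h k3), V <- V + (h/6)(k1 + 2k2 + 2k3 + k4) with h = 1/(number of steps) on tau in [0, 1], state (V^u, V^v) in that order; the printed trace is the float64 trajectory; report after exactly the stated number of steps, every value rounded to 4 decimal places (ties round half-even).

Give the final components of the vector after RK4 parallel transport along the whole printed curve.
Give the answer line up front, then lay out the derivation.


Answer: V^u = -0.1250, V^v = 2.0000

gamma'(tau) = (-3/4 - tau, 3/4); f(tau, V)^k = -Gamma^k_ij(gamma(tau)) gamma'^i(tau) V^j; h = 1/2; intermediate values shown to 6 dp
curve data and Christoffel symbols at the stage parameters:
  tau = 0.000000: gamma = (-0.125000, 0.000000), gamma' = (-0.750000, 0.750000); Gamma_uuu = 0.000000, Gamma_uuv = 0.000000, Gamma_uvv = 0.000000, Gamma_vuu = 0.000000, Gamma_vuv = 0.000000, Gamma_vvv = 0.000000
  tau = 0.250000: gamma = (-0.343750, 0.187500), gamma' = (-1.000000, 0.750000); Gamma_uuu = 0.000000, Gamma_uuv = 0.000000, Gamma_uvv = 0.000000, Gamma_vuu = 0.000000, Gamma_vuv = 0.000000, Gamma_vvv = 0.000000
  tau = 0.500000: gamma = (-0.625000, 0.375000), gamma' = (-1.250000, 0.750000); Gamma_uuu = 0.000000, Gamma_uuv = 0.000000, Gamma_uvv = 0.000000, Gamma_vuu = 0.000000, Gamma_vuv = 0.000000, Gamma_vvv = 0.000000
  tau = 0.750000: gamma = (-0.968750, 0.562500), gamma' = (-1.500000, 0.750000); Gamma_uuu = 0.000000, Gamma_uuv = 0.000000, Gamma_uvv = 0.000000, Gamma_vuu = 0.000000, Gamma_vuv = 0.000000, Gamma_vvv = 0.000000
  tau = 1.000000: gamma = (-1.375000, 0.750000), gamma' = (-1.750000, 0.750000); Gamma_uuu = 0.000000, Gamma_uuv = 0.000000, Gamma_uvv = 0.000000, Gamma_vuu = 0.000000, Gamma_vuv = 0.000000, Gamma_vvv = 0.000000
step 0: V^u = -0.1250, V^v = 2.0000
step 1: k1 = (0.000000, 0.000000), k2 = (0.000000, 0.000000), k3 = (0.000000, 0.000000), k4 = (0.000000, 0.000000); V <- V + (h/6)(k1 + 2k2 + 2k3 + k4): V^u = -0.1250, V^v = 2.0000
step 2: k1 = (0.000000, 0.000000), k2 = (0.000000, 0.000000), k3 = (0.000000, 0.000000), k4 = (0.000000, 0.000000); V <- V + (h/6)(k1 + 2k2 + 2k3 + k4): V^u = -0.1250, V^v = 2.0000


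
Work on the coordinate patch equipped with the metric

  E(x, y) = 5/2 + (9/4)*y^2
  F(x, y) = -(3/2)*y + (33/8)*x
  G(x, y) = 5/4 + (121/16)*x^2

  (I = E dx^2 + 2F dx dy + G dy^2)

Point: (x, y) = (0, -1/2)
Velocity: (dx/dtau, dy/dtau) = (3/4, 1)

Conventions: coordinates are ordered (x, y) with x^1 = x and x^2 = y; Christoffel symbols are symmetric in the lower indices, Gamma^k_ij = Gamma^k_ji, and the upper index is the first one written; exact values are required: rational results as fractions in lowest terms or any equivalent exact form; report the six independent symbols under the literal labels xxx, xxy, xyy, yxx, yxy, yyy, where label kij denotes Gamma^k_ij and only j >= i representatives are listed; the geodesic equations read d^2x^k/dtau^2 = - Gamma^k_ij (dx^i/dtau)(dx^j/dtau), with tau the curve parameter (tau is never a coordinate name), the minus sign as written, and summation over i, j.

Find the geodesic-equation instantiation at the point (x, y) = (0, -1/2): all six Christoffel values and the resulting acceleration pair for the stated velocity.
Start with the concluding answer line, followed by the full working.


Answer: Gamma_xxx = -252/209, Gamma_xxy = -90/209, Gamma_xyy = -120/209, Gamma_yxx = 1029/209, Gamma_yxy = 54/209, Gamma_yyy = 72/209; accelerations (d^2x/dtau^2, d^2y/dtau^2) = (1587/836, -11709/3344)

E = 49/16, F = 3/4, G = 5/4 at the point
E_x = 0, E_y = -9/4, F_x = 33/8, F_y = -3/2, G_x = 0, G_y = 0
EG - F^2 = 209/64;  g^inv = (64/209) * [[5/4, -3/4], [-3/4, 49/16]]
first-kind symbols [ij,l] = (1/2)(d_i g_jl + d_j g_il - d_l g_ij): [xx,x] = E_x/2 = 0, [xx,y] = F_x - E_y/2 = 21/4, [xy,x] = E_y/2 = -9/8, [xy,y] = G_x/2 = 0, [yy,x] = F_y - G_x/2 = -3/2, [yy,y] = G_y/2 = 0
Gamma^x_ij = (G*[ij,x] - F*[ij,y])/(EG - F^2), Gamma^y_ij = (E*[ij,y] - F*[ij,x])/(EG - F^2)
Gamma_xxx = -252/209, Gamma_xxy = -90/209, Gamma_xyy = -120/209, Gamma_yxx = 1029/209, Gamma_yxy = 54/209, Gamma_yyy = 72/209
d^2x/dtau^2 = -(Gamma_xxx*(3/4)^2 + 2*Gamma_xxy*(3/4)*(1) + Gamma_xyy*(1)^2) = 1587/836
d^2y/dtau^2 = -(Gamma_yxx*(3/4)^2 + 2*Gamma_yxy*(3/4)*(1) + Gamma_yyy*(1)^2) = -11709/3344


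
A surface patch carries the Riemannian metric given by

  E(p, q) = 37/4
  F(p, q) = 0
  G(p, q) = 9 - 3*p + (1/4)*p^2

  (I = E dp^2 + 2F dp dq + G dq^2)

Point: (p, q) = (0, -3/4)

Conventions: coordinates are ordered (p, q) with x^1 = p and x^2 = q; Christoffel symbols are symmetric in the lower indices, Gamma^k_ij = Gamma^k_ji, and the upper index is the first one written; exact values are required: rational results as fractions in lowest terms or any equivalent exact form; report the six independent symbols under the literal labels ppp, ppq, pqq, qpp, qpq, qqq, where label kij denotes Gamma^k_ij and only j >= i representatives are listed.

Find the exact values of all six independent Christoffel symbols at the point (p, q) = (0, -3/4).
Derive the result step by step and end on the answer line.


E = 37/4, F = 0, G = 9 at the point
E_p = 0, E_q = 0, F_p = 0, F_q = 0, G_p = -3, G_q = 0
EG - F^2 = 333/4;  g^inv = (4/333) * [[9, 0], [0, 37/4]]
first-kind symbols [ij,l] = (1/2)(d_i g_jl + d_j g_il - d_l g_ij): [pp,p] = E_p/2 = 0, [pp,q] = F_p - E_q/2 = 0, [pq,p] = E_q/2 = 0, [pq,q] = G_p/2 = -3/2, [qq,p] = F_q - G_p/2 = 3/2, [qq,q] = G_q/2 = 0
Gamma^p_ij = (G*[ij,p] - F*[ij,q])/(EG - F^2), Gamma^q_ij = (E*[ij,q] - F*[ij,p])/(EG - F^2)

Answer: Gamma_ppp = 0, Gamma_ppq = 0, Gamma_pqq = 6/37, Gamma_qpp = 0, Gamma_qpq = -1/6, Gamma_qqq = 0


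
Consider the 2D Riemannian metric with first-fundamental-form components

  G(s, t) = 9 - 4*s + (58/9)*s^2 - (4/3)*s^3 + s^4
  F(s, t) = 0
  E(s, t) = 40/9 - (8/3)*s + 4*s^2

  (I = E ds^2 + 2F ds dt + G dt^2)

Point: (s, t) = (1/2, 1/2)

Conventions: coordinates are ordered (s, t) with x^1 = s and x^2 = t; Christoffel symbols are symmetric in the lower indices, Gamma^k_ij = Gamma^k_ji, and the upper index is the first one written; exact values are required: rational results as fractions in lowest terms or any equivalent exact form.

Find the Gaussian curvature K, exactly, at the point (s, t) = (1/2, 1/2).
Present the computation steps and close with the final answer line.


E = 37/9, F = 0, G = 1225/144, EG - F^2 = 45325/1296 at the point
E_s = 4/3, E_t = 0, F_s = 0, F_t = 0, G_s = 35/18, G_t = 0
E_tt = 0, F_st = 0, G_ss = 107/9
Evaluate Brioschi's two determinant matrices M1, M2 and divide by (EG - F^2)^2.
M1 = [[-E_tt/2 + F_st - G_ss/2, E_s/2, F_s - E_t/2], [F_t - G_s/2, E, F], [G_t/2, F, G]] = [[-107/18, 2/3, 0], [-35/36, 37/9, 0], [0, 0, 1225/144]]; det M1 = -2360575/11664
M2 = [[0, E_t/2, G_s/2], [E_t/2, E, F], [G_s/2, F, G]] = [[0, 0, 35/36], [0, 37/9, 0], [35/36, 0, 1225/144]]; det M2 = -45325/11664
det M1 - det M2 = -42875/216; K = -42875/216 / (45325/1296)^2 = -7776/47915

Answer: K = -7776/47915


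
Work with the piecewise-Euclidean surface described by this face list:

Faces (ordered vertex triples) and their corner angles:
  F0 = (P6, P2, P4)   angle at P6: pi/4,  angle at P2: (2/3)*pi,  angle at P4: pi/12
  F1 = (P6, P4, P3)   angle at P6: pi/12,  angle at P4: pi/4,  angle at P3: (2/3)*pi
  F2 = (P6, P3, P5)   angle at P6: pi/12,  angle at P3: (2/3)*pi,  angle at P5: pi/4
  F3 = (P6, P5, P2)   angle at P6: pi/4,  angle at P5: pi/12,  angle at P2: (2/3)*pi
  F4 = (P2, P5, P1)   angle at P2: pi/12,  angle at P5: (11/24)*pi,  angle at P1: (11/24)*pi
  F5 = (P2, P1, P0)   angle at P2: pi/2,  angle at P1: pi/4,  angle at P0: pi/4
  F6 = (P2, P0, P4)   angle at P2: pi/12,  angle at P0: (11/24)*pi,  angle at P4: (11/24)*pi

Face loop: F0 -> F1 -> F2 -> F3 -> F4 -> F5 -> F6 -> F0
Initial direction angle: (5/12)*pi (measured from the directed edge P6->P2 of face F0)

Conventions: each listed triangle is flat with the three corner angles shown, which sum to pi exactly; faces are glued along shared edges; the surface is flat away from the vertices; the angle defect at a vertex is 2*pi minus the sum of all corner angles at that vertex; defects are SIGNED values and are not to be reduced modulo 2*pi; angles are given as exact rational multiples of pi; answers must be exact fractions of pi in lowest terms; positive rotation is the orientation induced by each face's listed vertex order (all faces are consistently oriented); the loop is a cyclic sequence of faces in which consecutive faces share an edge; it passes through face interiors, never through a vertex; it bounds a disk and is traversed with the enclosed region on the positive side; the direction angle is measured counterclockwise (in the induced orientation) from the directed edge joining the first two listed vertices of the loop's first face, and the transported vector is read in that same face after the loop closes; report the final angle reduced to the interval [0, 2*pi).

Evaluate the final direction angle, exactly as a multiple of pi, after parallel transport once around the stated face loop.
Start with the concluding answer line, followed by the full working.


Answer: final direction angle = (7/4)*pi

enclosed vertex P2: corner angles sum to 2*pi, defect = 2*pi - 2*pi = 0
enclosed vertex P6: corner angles sum to (2/3)*pi, defect = 2*pi - (2/3)*pi = (4/3)*pi
transport around the loop rotates by the sum of enclosed defects; add to the initial angle mod 2*pi
final angle = (5/12)*pi + (4/3)*pi = (7/4)*pi (mod 2*pi)


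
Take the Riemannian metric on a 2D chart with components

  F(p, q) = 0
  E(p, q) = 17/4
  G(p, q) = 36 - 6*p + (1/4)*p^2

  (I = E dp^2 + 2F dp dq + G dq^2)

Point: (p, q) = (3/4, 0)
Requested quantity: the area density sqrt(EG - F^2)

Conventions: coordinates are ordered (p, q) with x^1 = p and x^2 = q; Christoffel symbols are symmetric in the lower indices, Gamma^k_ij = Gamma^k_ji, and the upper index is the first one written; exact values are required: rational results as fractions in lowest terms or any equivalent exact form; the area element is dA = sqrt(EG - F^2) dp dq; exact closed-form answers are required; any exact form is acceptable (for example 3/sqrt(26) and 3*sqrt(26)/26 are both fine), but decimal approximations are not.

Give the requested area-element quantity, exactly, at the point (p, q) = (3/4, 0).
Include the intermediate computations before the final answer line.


E = 17/4, F = 0, G = 2025/64; EG - F^2 = 34425/256

Answer: sqrt(EG - F^2) = 45*sqrt(17)/16


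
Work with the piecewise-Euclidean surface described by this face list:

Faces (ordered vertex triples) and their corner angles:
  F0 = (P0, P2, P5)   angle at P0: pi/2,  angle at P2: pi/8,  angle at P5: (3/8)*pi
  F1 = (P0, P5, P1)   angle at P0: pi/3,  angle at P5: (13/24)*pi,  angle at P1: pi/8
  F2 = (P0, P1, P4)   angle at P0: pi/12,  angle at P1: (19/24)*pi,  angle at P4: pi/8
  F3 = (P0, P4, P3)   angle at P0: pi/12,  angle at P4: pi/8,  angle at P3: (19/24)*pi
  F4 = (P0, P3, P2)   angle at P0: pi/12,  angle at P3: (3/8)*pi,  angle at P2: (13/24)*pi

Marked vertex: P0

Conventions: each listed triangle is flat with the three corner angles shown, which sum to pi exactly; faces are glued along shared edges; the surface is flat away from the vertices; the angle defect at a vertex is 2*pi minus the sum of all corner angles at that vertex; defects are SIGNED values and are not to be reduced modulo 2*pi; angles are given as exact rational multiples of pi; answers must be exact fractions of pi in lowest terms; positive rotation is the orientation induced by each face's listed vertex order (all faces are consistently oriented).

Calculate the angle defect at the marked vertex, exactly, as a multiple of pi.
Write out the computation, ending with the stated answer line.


Sum of corner angles at P0: (13/12)*pi
defect = 2*pi - (13/12)*pi

Answer: defect(P0) = (11/12)*pi


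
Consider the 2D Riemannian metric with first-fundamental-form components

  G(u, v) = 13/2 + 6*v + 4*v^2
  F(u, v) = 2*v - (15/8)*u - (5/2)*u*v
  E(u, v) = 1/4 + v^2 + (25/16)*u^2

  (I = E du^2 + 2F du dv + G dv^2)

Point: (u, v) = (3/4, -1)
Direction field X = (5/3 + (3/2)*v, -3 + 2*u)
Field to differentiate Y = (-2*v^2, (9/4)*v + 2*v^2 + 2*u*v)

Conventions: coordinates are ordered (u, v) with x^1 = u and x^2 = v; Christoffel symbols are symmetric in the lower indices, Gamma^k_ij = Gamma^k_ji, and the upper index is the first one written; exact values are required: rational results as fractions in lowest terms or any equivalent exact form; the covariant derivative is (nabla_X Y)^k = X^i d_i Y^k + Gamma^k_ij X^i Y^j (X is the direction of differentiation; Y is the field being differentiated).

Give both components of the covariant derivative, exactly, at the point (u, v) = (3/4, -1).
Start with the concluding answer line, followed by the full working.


Answer: (nabla_X Y)^u = -186562/22227, (nabla_X Y)^v = -262543/177816

E = 545/256, F = -49/32, G = 9/2 at the point
E_u = 75/32, E_v = -2, F_u = 5/8, F_v = 1/8, G_u = 0, G_v = -2
EG - F^2 = 7409/1024;  g^inv = (1024/7409) * [[9/2, 49/32], [49/32, 545/256]]
first-kind symbols [ij,l] = (1/2)(d_i g_jl + d_j g_il - d_l g_ij): [uu,u] = E_u/2 = 75/64, [uu,v] = F_u - E_v/2 = 13/8, [uv,u] = E_v/2 = -1, [uv,v] = G_u/2 = 0, [vv,u] = F_v - G_u/2 = 1/8, [vv,v] = G_v/2 = -1
Gamma^u_ij = (G*[ij,u] - F*[ij,v])/(EG - F^2), Gamma^v_ij = (E*[ij,v] - F*[ij,u])/(EG - F^2)
Gamma_uuu = 7948/7409, Gamma_uuv = -4608/7409, Gamma_uvv = -32/239, Gamma_vuu = 5380/7409, Gamma_vuv = -1568/7409, Gamma_vvv = -64/239
X = (1/6, -3/2), Y = (-2, -7/4) at the point


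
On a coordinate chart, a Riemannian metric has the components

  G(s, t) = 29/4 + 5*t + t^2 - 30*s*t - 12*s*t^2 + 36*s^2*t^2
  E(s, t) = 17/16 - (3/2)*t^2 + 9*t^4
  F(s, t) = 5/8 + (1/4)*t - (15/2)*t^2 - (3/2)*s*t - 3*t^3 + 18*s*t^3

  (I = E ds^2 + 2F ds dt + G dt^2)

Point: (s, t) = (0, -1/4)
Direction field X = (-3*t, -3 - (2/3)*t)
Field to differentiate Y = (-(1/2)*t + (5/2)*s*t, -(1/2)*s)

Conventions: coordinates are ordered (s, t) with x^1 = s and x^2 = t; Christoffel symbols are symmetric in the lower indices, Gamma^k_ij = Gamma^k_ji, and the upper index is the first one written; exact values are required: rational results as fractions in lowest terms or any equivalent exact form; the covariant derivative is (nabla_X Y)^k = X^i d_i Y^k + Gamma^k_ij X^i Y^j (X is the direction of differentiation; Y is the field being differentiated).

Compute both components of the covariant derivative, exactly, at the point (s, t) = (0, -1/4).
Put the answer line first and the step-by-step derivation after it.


Answer: (nabla_X Y)^s = 140507/149088, (nabla_X Y)^t = -7107/12424

E = 257/256, F = 9/64, G = 97/16 at the point
E_s = 0, E_t = 3/16, F_s = 3/32, F_t = 55/16, G_s = 27/4, G_t = 9/2
EG - F^2 = 1553/256;  g^inv = (256/1553) * [[97/16, -9/64], [-9/64, 257/256]]
first-kind symbols [ij,l] = (1/2)(d_i g_jl + d_j g_il - d_l g_ij): [ss,s] = E_s/2 = 0, [ss,t] = F_s - E_t/2 = 0, [st,s] = E_t/2 = 3/32, [st,t] = G_s/2 = 27/8, [tt,s] = F_t - G_s/2 = 1/16, [tt,t] = G_t/2 = 9/4
Gamma^s_ij = (G*[ij,s] - F*[ij,t])/(EG - F^2), Gamma^t_ij = (E*[ij,t] - F*[ij,s])/(EG - F^2)
Gamma_sss = 0, Gamma_sst = 24/1553, Gamma_stt = 16/1553, Gamma_tss = 0, Gamma_tst = 864/1553, Gamma_ttt = 576/1553
X = (3/4, -17/6), Y = (1/8, 0) at the point
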